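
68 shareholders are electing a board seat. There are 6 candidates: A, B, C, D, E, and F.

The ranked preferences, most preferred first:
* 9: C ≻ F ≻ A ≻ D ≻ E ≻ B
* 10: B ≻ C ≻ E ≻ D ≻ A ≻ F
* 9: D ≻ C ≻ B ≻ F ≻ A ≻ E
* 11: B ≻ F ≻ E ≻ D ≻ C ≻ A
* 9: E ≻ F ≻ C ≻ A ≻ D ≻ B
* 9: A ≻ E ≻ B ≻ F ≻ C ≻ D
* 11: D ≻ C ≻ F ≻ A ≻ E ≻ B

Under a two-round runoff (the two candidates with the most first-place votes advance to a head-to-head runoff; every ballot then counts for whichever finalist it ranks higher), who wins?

Round 1 first-place votes: A 9, B 21, C 9, D 20, E 9, F 0. B and D advance.
Runoff: B is ranked above D on 30 ballots, D above B on 38.

D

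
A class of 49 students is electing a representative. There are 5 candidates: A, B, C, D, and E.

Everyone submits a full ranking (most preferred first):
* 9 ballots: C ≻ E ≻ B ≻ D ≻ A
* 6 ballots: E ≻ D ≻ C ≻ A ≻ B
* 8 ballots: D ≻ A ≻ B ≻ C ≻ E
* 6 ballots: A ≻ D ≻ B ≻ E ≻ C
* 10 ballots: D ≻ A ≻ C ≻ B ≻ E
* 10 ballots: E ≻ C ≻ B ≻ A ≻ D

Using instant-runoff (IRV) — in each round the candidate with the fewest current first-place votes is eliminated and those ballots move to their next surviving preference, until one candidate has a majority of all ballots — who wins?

E

Round 1: A 6, B 0, C 9, D 18, E 16. B eliminated.
Round 2: A 6, C 9, D 18, E 16. A eliminated.
Round 3: C 9, D 24, E 16. C eliminated.
Round 4: D 24, E 25. E has a majority (≥25).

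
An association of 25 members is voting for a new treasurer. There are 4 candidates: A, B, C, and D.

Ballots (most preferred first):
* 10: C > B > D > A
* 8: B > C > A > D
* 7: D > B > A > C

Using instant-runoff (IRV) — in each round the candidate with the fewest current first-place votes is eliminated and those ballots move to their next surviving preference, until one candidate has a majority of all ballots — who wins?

B

Round 1: A 0, B 8, C 10, D 7. A eliminated.
Round 2: B 8, C 10, D 7. D eliminated.
Round 3: B 15, C 10. B has a majority (≥13).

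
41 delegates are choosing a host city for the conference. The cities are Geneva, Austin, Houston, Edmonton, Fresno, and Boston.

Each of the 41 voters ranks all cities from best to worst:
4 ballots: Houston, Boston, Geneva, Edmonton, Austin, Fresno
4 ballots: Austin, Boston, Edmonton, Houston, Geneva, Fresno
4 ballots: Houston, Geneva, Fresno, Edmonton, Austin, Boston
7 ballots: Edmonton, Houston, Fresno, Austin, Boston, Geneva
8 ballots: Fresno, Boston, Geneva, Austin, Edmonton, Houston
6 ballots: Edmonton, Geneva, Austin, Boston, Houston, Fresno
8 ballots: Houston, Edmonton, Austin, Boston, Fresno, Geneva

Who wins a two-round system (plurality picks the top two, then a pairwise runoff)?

Edmonton

Round 1 first-place votes: Geneva 0, Austin 4, Houston 16, Edmonton 13, Fresno 8, Boston 0. Houston and Edmonton advance.
Runoff: Houston is ranked above Edmonton on 16 ballots, Edmonton above Houston on 25.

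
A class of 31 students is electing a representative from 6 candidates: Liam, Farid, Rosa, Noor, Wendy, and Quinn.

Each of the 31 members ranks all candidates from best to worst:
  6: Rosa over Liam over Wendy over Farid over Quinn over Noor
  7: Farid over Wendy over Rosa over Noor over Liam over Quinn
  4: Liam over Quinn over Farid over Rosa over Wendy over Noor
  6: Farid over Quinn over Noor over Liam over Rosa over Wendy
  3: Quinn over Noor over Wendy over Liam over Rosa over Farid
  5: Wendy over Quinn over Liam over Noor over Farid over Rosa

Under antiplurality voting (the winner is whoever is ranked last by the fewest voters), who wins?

Liam

Last-place votes: Liam 0, Farid 3, Rosa 5, Noor 10, Wendy 6, Quinn 7.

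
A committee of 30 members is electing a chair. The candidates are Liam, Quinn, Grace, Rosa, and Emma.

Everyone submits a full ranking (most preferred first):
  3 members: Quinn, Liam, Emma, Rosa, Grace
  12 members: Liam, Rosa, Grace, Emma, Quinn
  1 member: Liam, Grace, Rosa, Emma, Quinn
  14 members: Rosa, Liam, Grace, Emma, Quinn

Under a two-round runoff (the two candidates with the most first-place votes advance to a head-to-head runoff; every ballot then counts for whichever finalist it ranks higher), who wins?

Round 1 first-place votes: Liam 13, Quinn 3, Grace 0, Rosa 14, Emma 0. Rosa and Liam advance.
Runoff: Rosa is ranked above Liam on 14 ballots, Liam above Rosa on 16.

Liam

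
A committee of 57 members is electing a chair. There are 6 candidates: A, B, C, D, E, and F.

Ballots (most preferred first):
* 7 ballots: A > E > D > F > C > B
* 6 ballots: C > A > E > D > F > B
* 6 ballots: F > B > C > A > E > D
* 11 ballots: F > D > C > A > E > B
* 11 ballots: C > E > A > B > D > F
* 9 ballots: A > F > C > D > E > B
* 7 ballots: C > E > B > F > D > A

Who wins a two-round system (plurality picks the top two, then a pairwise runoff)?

F

Round 1 first-place votes: A 16, B 0, C 24, D 0, E 0, F 17. C and F advance.
Runoff: C is ranked above F on 24 ballots, F above C on 33.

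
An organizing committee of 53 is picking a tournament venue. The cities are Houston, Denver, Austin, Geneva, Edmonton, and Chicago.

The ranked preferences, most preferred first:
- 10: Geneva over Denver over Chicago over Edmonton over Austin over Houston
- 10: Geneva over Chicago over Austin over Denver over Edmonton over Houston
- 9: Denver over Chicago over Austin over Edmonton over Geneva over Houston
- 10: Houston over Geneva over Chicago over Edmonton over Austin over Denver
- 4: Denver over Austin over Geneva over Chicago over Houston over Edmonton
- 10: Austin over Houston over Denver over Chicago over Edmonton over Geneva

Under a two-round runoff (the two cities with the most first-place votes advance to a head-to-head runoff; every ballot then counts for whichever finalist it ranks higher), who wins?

Geneva

Round 1 first-place votes: Houston 10, Denver 13, Austin 10, Geneva 20, Edmonton 0, Chicago 0. Geneva and Denver advance.
Runoff: Geneva is ranked above Denver on 30 ballots, Denver above Geneva on 23.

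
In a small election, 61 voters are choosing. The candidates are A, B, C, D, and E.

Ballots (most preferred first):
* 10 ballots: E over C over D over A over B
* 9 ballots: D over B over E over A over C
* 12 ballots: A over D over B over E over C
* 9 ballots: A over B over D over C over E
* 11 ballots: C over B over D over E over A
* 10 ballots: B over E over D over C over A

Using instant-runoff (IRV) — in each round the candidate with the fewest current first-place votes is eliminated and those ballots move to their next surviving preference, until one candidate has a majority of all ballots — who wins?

Round 1: A 21, B 10, C 11, D 9, E 10. D eliminated.
Round 2: A 21, B 19, C 11, E 10. E eliminated.
Round 3: A 21, B 19, C 21. B eliminated.
Round 4: A 30, C 31. C has a majority (≥31).

C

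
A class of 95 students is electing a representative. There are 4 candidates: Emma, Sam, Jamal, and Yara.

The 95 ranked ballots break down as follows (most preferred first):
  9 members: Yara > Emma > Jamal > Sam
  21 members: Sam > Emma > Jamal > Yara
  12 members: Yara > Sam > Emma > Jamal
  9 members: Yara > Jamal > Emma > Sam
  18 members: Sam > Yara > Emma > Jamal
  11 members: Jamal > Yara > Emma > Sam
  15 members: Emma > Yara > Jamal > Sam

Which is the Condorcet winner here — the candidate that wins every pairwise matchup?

Yara

Yara vs Emma: 59–36
Yara vs Sam: 56–39
Yara vs Jamal: 63–32
Yara beats every other candidate.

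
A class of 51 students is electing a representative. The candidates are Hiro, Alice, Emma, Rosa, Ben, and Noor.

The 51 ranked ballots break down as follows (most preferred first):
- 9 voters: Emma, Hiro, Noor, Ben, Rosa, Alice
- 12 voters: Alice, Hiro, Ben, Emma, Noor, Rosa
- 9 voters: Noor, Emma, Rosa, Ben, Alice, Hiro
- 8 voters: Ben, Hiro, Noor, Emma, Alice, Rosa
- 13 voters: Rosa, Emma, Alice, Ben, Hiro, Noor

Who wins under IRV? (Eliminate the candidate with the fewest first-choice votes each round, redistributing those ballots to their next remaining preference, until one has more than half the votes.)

Noor

Round 1: Hiro 0, Alice 12, Emma 9, Rosa 13, Ben 8, Noor 9. Hiro eliminated.
Round 2: Alice 12, Emma 9, Rosa 13, Ben 8, Noor 9. Ben eliminated.
Round 3: Alice 12, Emma 9, Rosa 13, Noor 17. Emma eliminated.
Round 4: Alice 12, Rosa 13, Noor 26. Noor has a majority (≥26).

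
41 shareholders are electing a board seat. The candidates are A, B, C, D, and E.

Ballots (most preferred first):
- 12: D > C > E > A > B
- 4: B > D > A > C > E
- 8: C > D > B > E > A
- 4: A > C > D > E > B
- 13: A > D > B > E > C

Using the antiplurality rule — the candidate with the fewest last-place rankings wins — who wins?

Last-place votes: A 8, B 16, C 13, D 0, E 4.

D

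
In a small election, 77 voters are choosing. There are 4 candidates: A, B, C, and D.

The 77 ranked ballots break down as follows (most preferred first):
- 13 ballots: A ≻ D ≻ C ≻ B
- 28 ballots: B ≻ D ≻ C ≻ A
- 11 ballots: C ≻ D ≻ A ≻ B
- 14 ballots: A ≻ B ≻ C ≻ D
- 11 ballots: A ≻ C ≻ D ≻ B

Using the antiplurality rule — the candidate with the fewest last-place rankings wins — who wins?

Last-place votes: A 28, B 35, C 0, D 14.

C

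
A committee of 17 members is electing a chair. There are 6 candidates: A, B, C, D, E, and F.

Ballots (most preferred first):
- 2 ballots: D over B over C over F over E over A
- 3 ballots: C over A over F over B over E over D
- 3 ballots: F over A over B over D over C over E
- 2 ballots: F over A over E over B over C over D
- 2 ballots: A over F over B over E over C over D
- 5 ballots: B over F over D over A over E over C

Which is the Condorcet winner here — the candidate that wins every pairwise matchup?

F

F vs A: 12–5
F vs B: 10–7
F vs C: 12–5
F vs D: 15–2
F vs E: 17–0
F beats every other candidate.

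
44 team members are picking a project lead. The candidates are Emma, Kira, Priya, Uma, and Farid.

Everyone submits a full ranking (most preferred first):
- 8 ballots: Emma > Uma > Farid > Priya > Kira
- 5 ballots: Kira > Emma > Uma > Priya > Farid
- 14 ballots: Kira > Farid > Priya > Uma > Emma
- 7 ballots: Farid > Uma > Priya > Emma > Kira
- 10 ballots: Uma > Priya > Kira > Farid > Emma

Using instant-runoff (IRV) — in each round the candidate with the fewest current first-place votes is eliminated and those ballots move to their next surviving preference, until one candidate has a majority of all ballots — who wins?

Round 1: Emma 8, Kira 19, Priya 0, Uma 10, Farid 7. Priya eliminated.
Round 2: Emma 8, Kira 19, Uma 10, Farid 7. Farid eliminated.
Round 3: Emma 8, Kira 19, Uma 17. Emma eliminated.
Round 4: Kira 19, Uma 25. Uma has a majority (≥23).

Uma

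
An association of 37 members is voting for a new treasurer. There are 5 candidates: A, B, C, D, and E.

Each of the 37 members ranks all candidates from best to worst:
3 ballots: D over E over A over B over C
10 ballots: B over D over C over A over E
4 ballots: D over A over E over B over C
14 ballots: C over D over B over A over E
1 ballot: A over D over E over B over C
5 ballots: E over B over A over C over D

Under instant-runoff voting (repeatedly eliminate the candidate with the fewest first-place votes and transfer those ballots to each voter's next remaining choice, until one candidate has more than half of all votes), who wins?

B

Round 1: A 1, B 10, C 14, D 7, E 5. A eliminated.
Round 2: B 10, C 14, D 8, E 5. E eliminated.
Round 3: B 15, C 14, D 8. D eliminated.
Round 4: B 23, C 14. B has a majority (≥19).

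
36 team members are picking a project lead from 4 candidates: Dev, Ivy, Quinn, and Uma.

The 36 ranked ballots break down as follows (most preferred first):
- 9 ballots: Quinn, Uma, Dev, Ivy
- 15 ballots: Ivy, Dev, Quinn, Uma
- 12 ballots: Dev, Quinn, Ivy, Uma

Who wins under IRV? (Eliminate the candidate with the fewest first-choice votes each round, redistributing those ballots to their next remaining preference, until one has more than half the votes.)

Round 1: Dev 12, Ivy 15, Quinn 9, Uma 0. Uma eliminated.
Round 2: Dev 12, Ivy 15, Quinn 9. Quinn eliminated.
Round 3: Dev 21, Ivy 15. Dev has a majority (≥19).

Dev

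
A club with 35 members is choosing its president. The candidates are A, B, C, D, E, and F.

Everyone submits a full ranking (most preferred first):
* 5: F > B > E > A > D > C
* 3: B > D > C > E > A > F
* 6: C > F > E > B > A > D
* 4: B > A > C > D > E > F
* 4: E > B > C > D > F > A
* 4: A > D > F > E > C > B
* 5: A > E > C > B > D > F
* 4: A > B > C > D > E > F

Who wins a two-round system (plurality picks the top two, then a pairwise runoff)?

Round 1 first-place votes: A 13, B 7, C 6, D 0, E 4, F 5. A and B advance.
Runoff: A is ranked above B on 13 ballots, B above A on 22.

B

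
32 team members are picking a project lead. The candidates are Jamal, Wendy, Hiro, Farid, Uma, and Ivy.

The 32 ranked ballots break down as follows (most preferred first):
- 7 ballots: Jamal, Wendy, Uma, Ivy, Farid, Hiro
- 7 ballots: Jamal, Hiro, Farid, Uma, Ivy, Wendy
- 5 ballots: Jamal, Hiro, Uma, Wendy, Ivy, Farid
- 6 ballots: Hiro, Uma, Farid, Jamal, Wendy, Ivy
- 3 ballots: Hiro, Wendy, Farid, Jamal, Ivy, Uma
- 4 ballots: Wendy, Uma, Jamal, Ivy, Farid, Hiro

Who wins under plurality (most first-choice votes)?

First-place votes: Jamal 19, Wendy 4, Hiro 9, Farid 0, Uma 0, Ivy 0.

Jamal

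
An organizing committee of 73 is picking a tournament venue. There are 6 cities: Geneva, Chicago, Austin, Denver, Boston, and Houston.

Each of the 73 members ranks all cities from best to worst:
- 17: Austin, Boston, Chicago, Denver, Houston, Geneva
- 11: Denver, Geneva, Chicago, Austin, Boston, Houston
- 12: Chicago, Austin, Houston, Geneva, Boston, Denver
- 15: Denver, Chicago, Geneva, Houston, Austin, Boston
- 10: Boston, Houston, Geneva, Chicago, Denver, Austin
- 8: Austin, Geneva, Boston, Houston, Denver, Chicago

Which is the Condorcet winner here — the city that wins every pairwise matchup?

Chicago

Chicago vs Geneva: 44–29
Chicago vs Austin: 48–25
Chicago vs Denver: 39–34
Chicago vs Boston: 38–35
Chicago vs Houston: 55–18
Chicago beats every other city.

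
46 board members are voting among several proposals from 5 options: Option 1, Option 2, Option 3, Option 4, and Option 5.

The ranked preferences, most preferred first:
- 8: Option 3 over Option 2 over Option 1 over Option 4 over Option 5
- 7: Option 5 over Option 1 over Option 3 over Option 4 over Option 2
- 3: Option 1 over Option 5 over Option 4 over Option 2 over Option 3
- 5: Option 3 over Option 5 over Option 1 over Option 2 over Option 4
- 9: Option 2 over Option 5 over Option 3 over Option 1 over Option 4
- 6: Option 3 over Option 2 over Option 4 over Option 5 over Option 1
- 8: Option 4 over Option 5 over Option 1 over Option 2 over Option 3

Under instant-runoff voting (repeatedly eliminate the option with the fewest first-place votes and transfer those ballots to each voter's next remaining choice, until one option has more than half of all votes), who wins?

Option 5

Round 1: Option 1 3, Option 2 9, Option 3 19, Option 4 8, Option 5 7. Option 1 eliminated.
Round 2: Option 2 9, Option 3 19, Option 4 8, Option 5 10. Option 4 eliminated.
Round 3: Option 2 9, Option 3 19, Option 5 18. Option 2 eliminated.
Round 4: Option 3 19, Option 5 27. Option 5 has a majority (≥24).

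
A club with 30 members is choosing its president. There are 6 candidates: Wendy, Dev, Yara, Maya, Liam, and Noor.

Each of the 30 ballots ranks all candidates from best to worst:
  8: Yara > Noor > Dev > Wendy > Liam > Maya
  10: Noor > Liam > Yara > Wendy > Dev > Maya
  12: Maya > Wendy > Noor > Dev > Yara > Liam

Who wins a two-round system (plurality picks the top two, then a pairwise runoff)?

Round 1 first-place votes: Wendy 0, Dev 0, Yara 8, Maya 12, Liam 0, Noor 10. Maya and Noor advance.
Runoff: Maya is ranked above Noor on 12 ballots, Noor above Maya on 18.

Noor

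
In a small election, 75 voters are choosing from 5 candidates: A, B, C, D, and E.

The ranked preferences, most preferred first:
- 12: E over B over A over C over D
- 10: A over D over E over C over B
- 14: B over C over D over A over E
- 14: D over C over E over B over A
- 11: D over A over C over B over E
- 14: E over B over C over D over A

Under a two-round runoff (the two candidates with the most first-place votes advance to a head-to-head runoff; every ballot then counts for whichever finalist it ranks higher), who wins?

Round 1 first-place votes: A 10, B 14, C 0, D 25, E 26. E and D advance.
Runoff: E is ranked above D on 26 ballots, D above E on 49.

D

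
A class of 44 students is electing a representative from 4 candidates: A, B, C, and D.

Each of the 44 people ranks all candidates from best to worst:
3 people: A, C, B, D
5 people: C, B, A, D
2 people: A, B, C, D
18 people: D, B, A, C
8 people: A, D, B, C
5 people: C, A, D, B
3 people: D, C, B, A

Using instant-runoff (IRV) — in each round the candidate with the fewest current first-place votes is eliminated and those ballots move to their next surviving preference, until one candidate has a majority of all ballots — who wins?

Round 1: A 13, B 0, C 10, D 21. B eliminated.
Round 2: A 13, C 10, D 21. C eliminated.
Round 3: A 23, D 21. A has a majority (≥23).

A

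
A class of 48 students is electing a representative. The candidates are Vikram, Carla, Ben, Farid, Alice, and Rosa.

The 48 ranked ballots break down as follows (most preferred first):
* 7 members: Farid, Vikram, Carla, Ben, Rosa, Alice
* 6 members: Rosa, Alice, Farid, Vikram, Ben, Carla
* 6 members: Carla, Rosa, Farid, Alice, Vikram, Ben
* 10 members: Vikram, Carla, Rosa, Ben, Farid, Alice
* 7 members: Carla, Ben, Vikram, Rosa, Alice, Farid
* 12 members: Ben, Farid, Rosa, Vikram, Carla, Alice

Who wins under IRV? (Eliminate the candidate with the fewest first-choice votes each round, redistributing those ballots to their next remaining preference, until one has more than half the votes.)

Round 1: Vikram 10, Carla 13, Ben 12, Farid 7, Alice 0, Rosa 6. Alice eliminated.
Round 2: Vikram 10, Carla 13, Ben 12, Farid 7, Rosa 6. Rosa eliminated.
Round 3: Vikram 10, Carla 13, Ben 12, Farid 13. Vikram eliminated.
Round 4: Carla 23, Ben 12, Farid 13. Ben eliminated.
Round 5: Carla 23, Farid 25. Farid has a majority (≥25).

Farid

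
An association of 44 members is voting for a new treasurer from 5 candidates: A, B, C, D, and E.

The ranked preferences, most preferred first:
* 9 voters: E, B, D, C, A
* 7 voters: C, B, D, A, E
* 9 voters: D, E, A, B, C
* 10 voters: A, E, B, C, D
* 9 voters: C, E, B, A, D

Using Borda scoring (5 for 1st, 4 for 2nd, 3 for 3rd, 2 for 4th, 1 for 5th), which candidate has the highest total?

E

A: 9×1 + 7×2 + 9×3 + 10×5 + 9×2 = 118
B: 9×4 + 7×4 + 9×2 + 10×3 + 9×3 = 139
C: 9×2 + 7×5 + 9×1 + 10×2 + 9×5 = 127
D: 9×3 + 7×3 + 9×5 + 10×1 + 9×1 = 112
E: 9×5 + 7×1 + 9×4 + 10×4 + 9×4 = 164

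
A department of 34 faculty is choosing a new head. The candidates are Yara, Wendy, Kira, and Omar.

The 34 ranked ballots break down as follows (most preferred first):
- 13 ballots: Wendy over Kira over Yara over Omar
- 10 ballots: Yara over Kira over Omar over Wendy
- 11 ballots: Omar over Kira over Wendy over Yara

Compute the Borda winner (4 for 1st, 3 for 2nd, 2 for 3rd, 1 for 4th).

Yara: 13×2 + 10×4 + 11×1 = 77
Wendy: 13×4 + 10×1 + 11×2 = 84
Kira: 13×3 + 10×3 + 11×3 = 102
Omar: 13×1 + 10×2 + 11×4 = 77

Kira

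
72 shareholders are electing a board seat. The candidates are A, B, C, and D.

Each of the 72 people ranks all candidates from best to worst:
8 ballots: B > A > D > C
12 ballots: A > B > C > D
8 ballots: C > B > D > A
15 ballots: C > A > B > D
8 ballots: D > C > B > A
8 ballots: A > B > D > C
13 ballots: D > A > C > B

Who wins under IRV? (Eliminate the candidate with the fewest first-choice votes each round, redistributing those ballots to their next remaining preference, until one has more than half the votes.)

A

Round 1: A 20, B 8, C 23, D 21. B eliminated.
Round 2: A 28, C 23, D 21. D eliminated.
Round 3: A 41, C 31. A has a majority (≥37).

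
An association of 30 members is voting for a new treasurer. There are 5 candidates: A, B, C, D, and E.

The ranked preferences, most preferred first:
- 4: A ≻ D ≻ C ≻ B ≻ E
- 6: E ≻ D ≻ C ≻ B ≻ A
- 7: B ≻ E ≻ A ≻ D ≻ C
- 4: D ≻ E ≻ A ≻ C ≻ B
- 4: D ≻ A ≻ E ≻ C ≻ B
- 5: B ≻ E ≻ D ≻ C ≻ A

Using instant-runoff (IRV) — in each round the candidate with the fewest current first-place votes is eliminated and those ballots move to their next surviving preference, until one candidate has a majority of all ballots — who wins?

Round 1: A 4, B 12, C 0, D 8, E 6. C eliminated.
Round 2: A 4, B 12, D 8, E 6. A eliminated.
Round 3: B 12, D 12, E 6. E eliminated.
Round 4: B 12, D 18. D has a majority (≥16).

D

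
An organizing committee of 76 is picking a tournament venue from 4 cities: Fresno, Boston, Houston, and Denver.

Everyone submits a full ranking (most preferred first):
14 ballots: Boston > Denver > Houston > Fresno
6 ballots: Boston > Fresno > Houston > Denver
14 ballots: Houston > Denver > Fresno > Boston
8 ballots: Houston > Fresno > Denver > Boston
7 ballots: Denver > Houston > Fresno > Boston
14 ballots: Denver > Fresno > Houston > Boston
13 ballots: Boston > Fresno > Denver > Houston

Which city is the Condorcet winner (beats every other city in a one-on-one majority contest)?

Denver vs Fresno: 49–27
Denver vs Boston: 43–33
Denver vs Houston: 48–28
Denver beats every other city.

Denver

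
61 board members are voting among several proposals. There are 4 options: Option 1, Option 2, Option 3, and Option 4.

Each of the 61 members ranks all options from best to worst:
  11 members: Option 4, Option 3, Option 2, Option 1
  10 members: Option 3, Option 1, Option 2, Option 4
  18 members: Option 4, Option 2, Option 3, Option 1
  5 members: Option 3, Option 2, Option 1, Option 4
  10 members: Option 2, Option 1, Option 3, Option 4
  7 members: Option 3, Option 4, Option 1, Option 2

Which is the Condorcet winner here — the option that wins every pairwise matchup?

Option 3

Option 3 vs Option 1: 51–10
Option 3 vs Option 2: 33–28
Option 3 vs Option 4: 32–29
Option 3 beats every other option.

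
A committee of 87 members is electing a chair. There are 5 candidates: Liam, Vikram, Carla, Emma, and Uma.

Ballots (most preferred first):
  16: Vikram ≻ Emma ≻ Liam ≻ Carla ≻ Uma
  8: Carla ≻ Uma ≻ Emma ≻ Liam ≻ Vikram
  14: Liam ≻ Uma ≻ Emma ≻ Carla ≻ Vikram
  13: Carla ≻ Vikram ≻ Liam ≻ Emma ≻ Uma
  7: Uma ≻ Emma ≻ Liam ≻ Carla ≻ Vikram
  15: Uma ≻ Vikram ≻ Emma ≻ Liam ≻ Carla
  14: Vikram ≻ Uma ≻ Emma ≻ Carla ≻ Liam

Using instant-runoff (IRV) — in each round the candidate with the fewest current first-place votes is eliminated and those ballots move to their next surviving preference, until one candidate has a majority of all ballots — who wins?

Round 1: Liam 14, Vikram 30, Carla 21, Emma 0, Uma 22. Emma eliminated.
Round 2: Liam 14, Vikram 30, Carla 21, Uma 22. Liam eliminated.
Round 3: Vikram 30, Carla 21, Uma 36. Carla eliminated.
Round 4: Vikram 43, Uma 44. Uma has a majority (≥44).

Uma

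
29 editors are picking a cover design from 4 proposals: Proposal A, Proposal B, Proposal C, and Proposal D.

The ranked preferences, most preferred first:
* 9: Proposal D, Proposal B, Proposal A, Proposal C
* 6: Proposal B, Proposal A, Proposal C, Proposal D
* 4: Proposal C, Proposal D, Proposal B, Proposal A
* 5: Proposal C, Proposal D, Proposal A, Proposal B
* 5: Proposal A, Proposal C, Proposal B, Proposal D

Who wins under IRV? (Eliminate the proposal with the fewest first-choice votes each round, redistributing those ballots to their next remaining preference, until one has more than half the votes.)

Proposal C

Round 1: Proposal A 5, Proposal B 6, Proposal C 9, Proposal D 9. Proposal A eliminated.
Round 2: Proposal B 6, Proposal C 14, Proposal D 9. Proposal B eliminated.
Round 3: Proposal C 20, Proposal D 9. Proposal C has a majority (≥15).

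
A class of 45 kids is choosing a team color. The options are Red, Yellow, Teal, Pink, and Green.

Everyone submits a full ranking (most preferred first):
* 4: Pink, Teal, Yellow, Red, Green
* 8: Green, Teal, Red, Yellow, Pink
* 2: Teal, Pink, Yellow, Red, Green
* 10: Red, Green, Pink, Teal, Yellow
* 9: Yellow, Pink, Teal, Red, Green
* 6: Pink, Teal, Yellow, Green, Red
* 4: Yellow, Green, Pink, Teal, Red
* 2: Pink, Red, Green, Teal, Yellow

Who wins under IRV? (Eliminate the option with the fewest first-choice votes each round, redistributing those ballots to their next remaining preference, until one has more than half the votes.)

Round 1: Red 10, Yellow 13, Teal 2, Pink 12, Green 8. Teal eliminated.
Round 2: Red 10, Yellow 13, Pink 14, Green 8. Green eliminated.
Round 3: Red 18, Yellow 13, Pink 14. Yellow eliminated.
Round 4: Red 18, Pink 27. Pink has a majority (≥23).

Pink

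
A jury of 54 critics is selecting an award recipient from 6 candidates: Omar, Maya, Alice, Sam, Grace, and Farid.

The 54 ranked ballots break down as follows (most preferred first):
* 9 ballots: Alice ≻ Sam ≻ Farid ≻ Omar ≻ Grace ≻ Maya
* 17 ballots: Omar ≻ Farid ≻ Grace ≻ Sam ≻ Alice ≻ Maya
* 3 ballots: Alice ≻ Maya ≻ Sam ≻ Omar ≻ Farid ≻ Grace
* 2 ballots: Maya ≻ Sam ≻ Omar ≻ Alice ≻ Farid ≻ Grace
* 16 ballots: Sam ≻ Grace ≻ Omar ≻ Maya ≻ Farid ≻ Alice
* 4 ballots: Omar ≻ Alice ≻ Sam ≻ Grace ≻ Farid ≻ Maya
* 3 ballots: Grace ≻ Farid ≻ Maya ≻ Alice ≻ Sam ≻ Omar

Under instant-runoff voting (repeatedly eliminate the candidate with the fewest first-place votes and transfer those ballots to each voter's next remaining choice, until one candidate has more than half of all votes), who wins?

Round 1: Omar 21, Maya 2, Alice 12, Sam 16, Grace 3, Farid 0. Farid eliminated.
Round 2: Omar 21, Maya 2, Alice 12, Sam 16, Grace 3. Maya eliminated.
Round 3: Omar 21, Alice 12, Sam 18, Grace 3. Grace eliminated.
Round 4: Omar 21, Alice 15, Sam 18. Alice eliminated.
Round 5: Omar 21, Sam 33. Sam has a majority (≥28).

Sam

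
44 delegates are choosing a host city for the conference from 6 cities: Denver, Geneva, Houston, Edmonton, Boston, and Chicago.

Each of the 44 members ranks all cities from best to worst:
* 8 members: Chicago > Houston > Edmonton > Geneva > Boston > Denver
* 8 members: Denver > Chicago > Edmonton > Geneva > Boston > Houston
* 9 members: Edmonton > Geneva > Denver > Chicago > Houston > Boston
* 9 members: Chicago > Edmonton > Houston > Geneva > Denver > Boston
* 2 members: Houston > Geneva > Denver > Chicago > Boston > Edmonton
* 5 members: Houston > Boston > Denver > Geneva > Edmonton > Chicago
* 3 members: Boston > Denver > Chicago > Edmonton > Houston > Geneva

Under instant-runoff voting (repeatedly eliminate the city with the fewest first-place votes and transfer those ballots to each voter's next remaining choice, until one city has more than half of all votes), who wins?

Denver

Round 1: Denver 8, Geneva 0, Houston 7, Edmonton 9, Boston 3, Chicago 17. Geneva eliminated.
Round 2: Denver 8, Houston 7, Edmonton 9, Boston 3, Chicago 17. Boston eliminated.
Round 3: Denver 11, Houston 7, Edmonton 9, Chicago 17. Houston eliminated.
Round 4: Denver 18, Edmonton 9, Chicago 17. Edmonton eliminated.
Round 5: Denver 27, Chicago 17. Denver has a majority (≥23).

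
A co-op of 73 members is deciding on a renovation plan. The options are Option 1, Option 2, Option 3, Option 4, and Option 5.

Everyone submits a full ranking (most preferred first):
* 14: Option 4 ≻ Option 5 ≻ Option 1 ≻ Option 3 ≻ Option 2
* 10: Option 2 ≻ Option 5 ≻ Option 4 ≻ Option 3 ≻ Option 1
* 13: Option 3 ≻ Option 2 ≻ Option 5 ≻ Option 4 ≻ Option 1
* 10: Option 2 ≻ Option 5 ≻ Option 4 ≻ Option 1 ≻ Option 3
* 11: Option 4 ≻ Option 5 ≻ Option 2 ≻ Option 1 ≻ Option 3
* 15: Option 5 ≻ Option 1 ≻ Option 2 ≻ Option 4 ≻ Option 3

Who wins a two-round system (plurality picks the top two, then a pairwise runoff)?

Round 1 first-place votes: Option 1 0, Option 2 20, Option 3 13, Option 4 25, Option 5 15. Option 4 and Option 2 advance.
Runoff: Option 4 is ranked above Option 2 on 25 ballots, Option 2 above Option 4 on 48.

Option 2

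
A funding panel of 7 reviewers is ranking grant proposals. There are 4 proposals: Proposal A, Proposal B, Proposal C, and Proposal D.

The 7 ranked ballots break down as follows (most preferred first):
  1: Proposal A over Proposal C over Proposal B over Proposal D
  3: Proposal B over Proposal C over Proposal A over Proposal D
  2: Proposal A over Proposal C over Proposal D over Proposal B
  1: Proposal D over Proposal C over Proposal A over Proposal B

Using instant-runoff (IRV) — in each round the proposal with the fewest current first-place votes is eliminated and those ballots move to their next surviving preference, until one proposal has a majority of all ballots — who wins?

Round 1: Proposal A 3, Proposal B 3, Proposal C 0, Proposal D 1. Proposal C eliminated.
Round 2: Proposal A 3, Proposal B 3, Proposal D 1. Proposal D eliminated.
Round 3: Proposal A 4, Proposal B 3. Proposal A has a majority (≥4).

Proposal A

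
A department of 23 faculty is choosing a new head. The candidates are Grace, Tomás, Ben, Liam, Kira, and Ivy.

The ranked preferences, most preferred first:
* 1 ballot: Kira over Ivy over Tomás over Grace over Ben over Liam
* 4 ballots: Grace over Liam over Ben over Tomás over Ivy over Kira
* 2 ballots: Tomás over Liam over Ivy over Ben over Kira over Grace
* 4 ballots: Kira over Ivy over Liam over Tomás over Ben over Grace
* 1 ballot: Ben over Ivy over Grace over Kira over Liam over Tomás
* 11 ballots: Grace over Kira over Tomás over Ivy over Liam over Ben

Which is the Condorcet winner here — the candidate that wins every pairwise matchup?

Grace vs Tomás: 16–7
Grace vs Ben: 16–7
Grace vs Liam: 17–6
Grace vs Kira: 16–7
Grace vs Ivy: 15–8
Grace beats every other candidate.

Grace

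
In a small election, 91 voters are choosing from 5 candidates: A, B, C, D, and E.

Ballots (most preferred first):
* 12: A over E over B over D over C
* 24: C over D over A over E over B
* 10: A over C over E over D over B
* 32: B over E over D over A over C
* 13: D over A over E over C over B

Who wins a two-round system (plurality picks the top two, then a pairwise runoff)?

Round 1 first-place votes: A 22, B 32, C 24, D 13, E 0. B and C advance.
Runoff: B is ranked above C on 44 ballots, C above B on 47.

C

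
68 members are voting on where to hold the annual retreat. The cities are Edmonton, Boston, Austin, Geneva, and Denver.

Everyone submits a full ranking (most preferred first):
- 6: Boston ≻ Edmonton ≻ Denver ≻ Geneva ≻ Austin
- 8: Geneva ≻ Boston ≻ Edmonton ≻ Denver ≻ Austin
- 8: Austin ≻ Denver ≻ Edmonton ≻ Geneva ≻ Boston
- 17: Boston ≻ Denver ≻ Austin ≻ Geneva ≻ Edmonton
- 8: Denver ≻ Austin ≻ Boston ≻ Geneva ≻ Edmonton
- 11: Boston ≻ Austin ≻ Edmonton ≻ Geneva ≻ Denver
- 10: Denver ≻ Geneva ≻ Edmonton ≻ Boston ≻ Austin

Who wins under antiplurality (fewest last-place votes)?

Last-place votes: Edmonton 25, Boston 8, Austin 24, Geneva 0, Denver 11.

Geneva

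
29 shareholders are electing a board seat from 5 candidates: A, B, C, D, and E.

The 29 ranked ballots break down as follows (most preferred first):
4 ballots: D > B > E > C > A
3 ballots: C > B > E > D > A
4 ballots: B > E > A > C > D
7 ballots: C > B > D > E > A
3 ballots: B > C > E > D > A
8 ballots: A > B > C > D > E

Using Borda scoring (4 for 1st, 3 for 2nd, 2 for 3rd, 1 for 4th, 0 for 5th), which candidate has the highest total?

A: 4×0 + 3×0 + 4×2 + 7×0 + 3×0 + 8×4 = 40
B: 4×3 + 3×3 + 4×4 + 7×3 + 3×4 + 8×3 = 94
C: 4×1 + 3×4 + 4×1 + 7×4 + 3×3 + 8×2 = 73
D: 4×4 + 3×1 + 4×0 + 7×2 + 3×1 + 8×1 = 44
E: 4×2 + 3×2 + 4×3 + 7×1 + 3×2 + 8×0 = 39

B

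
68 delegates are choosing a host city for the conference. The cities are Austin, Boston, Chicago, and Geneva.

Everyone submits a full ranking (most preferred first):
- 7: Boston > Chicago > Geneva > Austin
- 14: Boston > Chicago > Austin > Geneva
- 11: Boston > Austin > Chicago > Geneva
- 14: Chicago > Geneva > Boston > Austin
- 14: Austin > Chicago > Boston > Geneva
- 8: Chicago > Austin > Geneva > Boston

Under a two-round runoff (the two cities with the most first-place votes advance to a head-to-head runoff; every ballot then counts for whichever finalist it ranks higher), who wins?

Chicago

Round 1 first-place votes: Austin 14, Boston 32, Chicago 22, Geneva 0. Boston and Chicago advance.
Runoff: Boston is ranked above Chicago on 32 ballots, Chicago above Boston on 36.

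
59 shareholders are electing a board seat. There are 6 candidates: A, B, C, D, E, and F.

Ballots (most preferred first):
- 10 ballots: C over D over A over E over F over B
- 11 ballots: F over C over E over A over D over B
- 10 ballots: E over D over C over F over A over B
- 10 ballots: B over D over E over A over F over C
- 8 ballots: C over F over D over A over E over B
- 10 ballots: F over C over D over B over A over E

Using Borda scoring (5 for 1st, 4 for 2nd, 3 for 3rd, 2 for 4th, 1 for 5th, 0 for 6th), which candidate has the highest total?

A: 10×3 + 11×2 + 10×1 + 10×2 + 8×2 + 10×1 = 108
B: 10×0 + 11×0 + 10×0 + 10×5 + 8×0 + 10×2 = 70
C: 10×5 + 11×4 + 10×3 + 10×0 + 8×5 + 10×4 = 204
D: 10×4 + 11×1 + 10×4 + 10×4 + 8×3 + 10×3 = 185
E: 10×2 + 11×3 + 10×5 + 10×3 + 8×1 + 10×0 = 141
F: 10×1 + 11×5 + 10×2 + 10×1 + 8×4 + 10×5 = 177

C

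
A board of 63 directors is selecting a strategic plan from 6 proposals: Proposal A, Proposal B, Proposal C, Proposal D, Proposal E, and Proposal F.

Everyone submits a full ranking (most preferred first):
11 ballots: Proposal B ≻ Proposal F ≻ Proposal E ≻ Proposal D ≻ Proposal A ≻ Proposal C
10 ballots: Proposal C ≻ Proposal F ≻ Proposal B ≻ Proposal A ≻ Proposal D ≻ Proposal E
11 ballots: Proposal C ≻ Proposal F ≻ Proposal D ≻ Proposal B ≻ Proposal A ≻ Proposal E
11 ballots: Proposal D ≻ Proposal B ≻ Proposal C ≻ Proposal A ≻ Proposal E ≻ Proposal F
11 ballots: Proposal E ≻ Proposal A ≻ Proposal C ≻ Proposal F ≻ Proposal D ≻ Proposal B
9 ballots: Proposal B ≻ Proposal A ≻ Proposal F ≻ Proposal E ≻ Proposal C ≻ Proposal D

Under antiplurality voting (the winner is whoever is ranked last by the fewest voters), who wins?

Proposal A

Last-place votes: Proposal A 0, Proposal B 11, Proposal C 11, Proposal D 9, Proposal E 21, Proposal F 11.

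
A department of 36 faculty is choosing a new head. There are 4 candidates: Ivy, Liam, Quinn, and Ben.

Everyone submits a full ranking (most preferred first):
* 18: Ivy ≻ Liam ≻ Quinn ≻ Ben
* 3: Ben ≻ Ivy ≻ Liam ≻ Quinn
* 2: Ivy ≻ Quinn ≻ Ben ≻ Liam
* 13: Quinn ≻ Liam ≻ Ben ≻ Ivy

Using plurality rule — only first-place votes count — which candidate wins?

First-place votes: Ivy 20, Liam 0, Quinn 13, Ben 3.

Ivy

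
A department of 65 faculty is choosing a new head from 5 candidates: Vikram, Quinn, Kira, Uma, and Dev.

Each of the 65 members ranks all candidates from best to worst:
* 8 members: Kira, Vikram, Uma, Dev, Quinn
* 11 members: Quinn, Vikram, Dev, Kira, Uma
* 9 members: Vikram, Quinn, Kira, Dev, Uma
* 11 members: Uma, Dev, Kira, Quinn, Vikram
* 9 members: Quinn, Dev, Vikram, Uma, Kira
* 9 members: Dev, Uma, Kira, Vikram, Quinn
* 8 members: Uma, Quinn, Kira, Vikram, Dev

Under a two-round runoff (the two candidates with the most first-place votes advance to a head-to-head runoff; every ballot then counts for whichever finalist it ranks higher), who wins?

Uma

Round 1 first-place votes: Vikram 9, Quinn 20, Kira 8, Uma 19, Dev 9. Quinn and Uma advance.
Runoff: Quinn is ranked above Uma on 29 ballots, Uma above Quinn on 36.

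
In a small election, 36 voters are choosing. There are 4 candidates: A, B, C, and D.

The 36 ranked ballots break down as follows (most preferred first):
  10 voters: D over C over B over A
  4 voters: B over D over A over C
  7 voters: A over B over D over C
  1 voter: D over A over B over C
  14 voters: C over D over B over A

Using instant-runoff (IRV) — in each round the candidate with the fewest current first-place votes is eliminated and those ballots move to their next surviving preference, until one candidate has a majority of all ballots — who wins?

D

Round 1: A 7, B 4, C 14, D 11. B eliminated.
Round 2: A 7, C 14, D 15. A eliminated.
Round 3: C 14, D 22. D has a majority (≥19).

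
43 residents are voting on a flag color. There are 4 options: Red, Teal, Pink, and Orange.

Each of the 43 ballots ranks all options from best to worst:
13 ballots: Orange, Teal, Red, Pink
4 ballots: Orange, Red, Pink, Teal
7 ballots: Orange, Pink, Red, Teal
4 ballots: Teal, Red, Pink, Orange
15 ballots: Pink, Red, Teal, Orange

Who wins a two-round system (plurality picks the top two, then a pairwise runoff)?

Orange

Round 1 first-place votes: Red 0, Teal 4, Pink 15, Orange 24. Orange and Pink advance.
Runoff: Orange is ranked above Pink on 24 ballots, Pink above Orange on 19.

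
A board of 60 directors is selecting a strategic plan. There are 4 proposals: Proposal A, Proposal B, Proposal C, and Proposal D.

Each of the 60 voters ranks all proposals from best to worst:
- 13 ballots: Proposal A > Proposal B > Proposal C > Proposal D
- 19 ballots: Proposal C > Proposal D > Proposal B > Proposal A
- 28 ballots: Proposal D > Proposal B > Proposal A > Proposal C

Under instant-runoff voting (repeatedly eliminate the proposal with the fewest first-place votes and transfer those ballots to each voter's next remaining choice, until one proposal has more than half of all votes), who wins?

Round 1: Proposal A 13, Proposal B 0, Proposal C 19, Proposal D 28. Proposal B eliminated.
Round 2: Proposal A 13, Proposal C 19, Proposal D 28. Proposal A eliminated.
Round 3: Proposal C 32, Proposal D 28. Proposal C has a majority (≥31).

Proposal C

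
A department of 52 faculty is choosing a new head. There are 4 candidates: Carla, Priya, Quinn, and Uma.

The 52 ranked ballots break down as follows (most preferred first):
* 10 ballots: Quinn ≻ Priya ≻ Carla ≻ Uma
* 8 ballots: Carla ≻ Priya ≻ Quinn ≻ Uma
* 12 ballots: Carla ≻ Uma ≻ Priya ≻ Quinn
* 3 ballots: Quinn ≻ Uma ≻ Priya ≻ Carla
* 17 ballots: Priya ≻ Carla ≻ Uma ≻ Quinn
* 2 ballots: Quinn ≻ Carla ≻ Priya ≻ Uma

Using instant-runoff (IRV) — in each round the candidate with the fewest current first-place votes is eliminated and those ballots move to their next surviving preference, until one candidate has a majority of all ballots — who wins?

Priya

Round 1: Carla 20, Priya 17, Quinn 15, Uma 0. Uma eliminated.
Round 2: Carla 20, Priya 17, Quinn 15. Quinn eliminated.
Round 3: Carla 22, Priya 30. Priya has a majority (≥27).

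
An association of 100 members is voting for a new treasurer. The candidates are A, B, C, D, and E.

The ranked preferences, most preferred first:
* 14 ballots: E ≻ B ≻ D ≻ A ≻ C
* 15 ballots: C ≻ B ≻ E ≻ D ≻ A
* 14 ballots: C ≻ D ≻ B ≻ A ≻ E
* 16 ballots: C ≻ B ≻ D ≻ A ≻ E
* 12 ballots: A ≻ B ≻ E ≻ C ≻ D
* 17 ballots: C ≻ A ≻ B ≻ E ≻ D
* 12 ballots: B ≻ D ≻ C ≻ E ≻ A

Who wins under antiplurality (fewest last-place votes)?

B

Last-place votes: A 27, B 0, C 14, D 29, E 30.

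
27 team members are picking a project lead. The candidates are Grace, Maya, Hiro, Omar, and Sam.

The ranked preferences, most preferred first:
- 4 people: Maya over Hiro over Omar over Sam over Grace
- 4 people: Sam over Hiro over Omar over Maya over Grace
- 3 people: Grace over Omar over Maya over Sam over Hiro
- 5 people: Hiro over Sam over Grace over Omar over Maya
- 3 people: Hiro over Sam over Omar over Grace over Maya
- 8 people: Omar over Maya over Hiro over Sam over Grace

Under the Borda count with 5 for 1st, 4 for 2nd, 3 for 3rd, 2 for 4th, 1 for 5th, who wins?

Hiro

Grace: 4×1 + 4×1 + 3×5 + 5×3 + 3×2 + 8×1 = 52
Maya: 4×5 + 4×2 + 3×3 + 5×1 + 3×1 + 8×4 = 77
Hiro: 4×4 + 4×4 + 3×1 + 5×5 + 3×5 + 8×3 = 99
Omar: 4×3 + 4×3 + 3×4 + 5×2 + 3×3 + 8×5 = 95
Sam: 4×2 + 4×5 + 3×2 + 5×4 + 3×4 + 8×2 = 82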